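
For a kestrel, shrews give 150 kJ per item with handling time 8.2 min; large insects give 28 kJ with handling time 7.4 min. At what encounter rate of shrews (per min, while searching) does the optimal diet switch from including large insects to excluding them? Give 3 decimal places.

Drop large insects once their profitability E₂/h₂ falls below the rate achievable on shrews alone: E₂/h₂ = λE₁/(1 + λh₁).
Solve for λ: λE₁h₂ = E₂(1 + λh₁) → λ(E₁h₂ − E₂h₁) = E₂ → λ = E₂/(E₁h₂ − E₂h₁).
λ = 28/(150×7.4 − 28×8.2) = 28/880.4 = 0.0318 per min.

0.032 per min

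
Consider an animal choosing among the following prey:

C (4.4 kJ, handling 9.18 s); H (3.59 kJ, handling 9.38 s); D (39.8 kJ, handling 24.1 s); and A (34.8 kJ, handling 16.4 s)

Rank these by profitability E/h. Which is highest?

Profitability E/h (kJ/s): C = 4.4/9.18 = 0.479, H = 3.59/9.38 = 0.383, D = 39.8/24.1 = 1.65, A = 34.8/16.4 = 2.12.
Ranked: A > D > C > H.

A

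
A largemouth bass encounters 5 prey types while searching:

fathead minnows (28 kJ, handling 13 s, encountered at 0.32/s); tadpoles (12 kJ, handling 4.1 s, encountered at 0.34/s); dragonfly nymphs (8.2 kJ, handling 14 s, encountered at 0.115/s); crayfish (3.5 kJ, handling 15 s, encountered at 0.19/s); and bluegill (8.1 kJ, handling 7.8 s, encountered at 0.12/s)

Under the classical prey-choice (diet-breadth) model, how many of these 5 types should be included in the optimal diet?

2

Rank by E/h (kJ/s): tadpoles 2.93, fathead minnows 2.15, bluegill 1.04, dragonfly nymphs 0.586, crayfish 0.233. Include each in turn until the next type's E/h falls below the running intake rate.
Rate on top 1: 1.704. fathead minnows: 2.15 > 1.704 → include.
Rate on top 2: 1.99. bluegill: 1.04 < 1.99 → exclude; stop.
Optimal diet: tadpoles, fathead minnows — 2 of 5 types.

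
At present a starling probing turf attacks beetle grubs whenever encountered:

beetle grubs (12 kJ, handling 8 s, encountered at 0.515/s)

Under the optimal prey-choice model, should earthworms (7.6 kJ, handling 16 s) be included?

Intake rate on the current diet: R = (0.515×12) / (1 + 0.515×8) = 6.18/5.12 = 1.207 kJ/s.
Profitability of earthworms: 7.6/16 = 0.475 kJ/s.
0.475 < 1.207, so adding earthworms would lower the average — exclude it.

No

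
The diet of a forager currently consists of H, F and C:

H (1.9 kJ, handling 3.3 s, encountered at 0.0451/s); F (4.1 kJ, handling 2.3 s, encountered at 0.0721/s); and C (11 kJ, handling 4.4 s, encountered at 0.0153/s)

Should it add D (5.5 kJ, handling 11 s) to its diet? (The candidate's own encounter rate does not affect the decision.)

Yes

On H, F and C alone, R = ΣλE/(1+Σλh) = 0.5496/1.382 = 0.3977 kJ/s.
D: E/h = 5.5/11 = 0.5 kJ/s.
0.5 > 0.3977, so adding D raises the average — include it.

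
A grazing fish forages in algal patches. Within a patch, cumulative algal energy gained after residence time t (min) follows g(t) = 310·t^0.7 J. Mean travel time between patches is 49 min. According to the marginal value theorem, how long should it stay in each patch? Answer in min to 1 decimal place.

114.3 min

By the marginal value theorem, leave when the instantaneous gain rate g'(t) equals the habitat-wide average g(t)/(T + t).
g'(t) = 0.7·310·t^-0.3. Setting 0.7·310·t^-0.3 = 310·t^0.7/(49+t) gives 0.7(49+t) = t, so 0.30·t = 0.7×49.
t* = 0.7×49/0.30 = 114.3 min.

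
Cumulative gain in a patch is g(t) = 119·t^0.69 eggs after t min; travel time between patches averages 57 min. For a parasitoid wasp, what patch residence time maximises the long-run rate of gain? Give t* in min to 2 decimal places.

126.87 min

Optimal t* satisfies g'(t*) = g(t*)/(T + t*).
g'(t) = 0.69·119·t^-0.31. Setting 0.69·119·t^-0.31 = 119·t^0.69/(57+t) gives 0.69(57+t) = t, so 0.31·t = 0.69×57.
t* = 0.69×57/0.31 = 126.9 min.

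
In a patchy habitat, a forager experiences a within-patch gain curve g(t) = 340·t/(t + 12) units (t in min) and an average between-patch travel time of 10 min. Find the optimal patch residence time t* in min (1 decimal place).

Maximise g(t)/(T+t): set derivative to zero → g'(t)(T+t) = g(t).
g'(t) = 340·12/(t + 12)². Setting 340·12/(t+12)² = 340t/[(t+12)(10+t)] gives 12(10+t) = t(t+12), so t² = 12×10 = 120.
t* = √120 = 10.95 min.

11.0 min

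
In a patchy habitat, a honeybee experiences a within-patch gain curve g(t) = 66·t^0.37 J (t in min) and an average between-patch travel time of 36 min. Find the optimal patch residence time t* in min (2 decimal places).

Optimal t* satisfies g'(t*) = g(t*)/(T + t*).
g'(t) = 0.37·66·t^-0.63. Setting 0.37·66·t^-0.63 = 66·t^0.37/(36+t) gives 0.37(36+t) = t, so 0.63·t = 0.37×36.
t* = 0.37×36/0.63 = 21.14 min.

21.14 min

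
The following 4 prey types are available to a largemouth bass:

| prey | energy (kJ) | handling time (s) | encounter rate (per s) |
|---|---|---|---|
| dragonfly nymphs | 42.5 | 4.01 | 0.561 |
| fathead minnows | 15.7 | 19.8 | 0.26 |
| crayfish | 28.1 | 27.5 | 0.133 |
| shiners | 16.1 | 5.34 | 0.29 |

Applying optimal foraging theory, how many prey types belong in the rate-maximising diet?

1

Rank by E/h (kJ/s): dragonfly nymphs 10.6, shiners 3.01, crayfish 1.02, fathead minnows 0.793. Include each in turn until the next type's E/h falls below the running intake rate.
Rate on top 1: 7.337. shiners: 3.01 < 7.337 → exclude; stop.
Optimal diet: dragonfly nymphs — 1 of 4 types.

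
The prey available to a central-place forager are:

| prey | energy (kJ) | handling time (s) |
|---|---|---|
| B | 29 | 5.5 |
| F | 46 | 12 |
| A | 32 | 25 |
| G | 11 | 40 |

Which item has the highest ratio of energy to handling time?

In descending order of E/h:
B: 29/5.5 = 5.27 kJ/s
F: 46/12 = 3.83 kJ/s
A: 32/25 = 1.28 kJ/s
G: 11/40 = 0.275 kJ/s

B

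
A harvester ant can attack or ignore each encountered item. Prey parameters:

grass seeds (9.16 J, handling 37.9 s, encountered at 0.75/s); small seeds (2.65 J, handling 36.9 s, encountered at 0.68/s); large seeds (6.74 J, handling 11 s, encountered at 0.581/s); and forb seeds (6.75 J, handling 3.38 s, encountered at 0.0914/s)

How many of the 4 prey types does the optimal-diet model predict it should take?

Rank by E/h (J/s): forb seeds 2, large seeds 0.613, grass seeds 0.242, small seeds 0.0718. Include each in turn until the next type's E/h falls below the running intake rate.
Rate on top 1: 0.4713. large seeds: 0.613 > 0.4713 → include.
Rate on top 2: 0.5887. grass seeds: 0.242 < 0.5887 → exclude; stop.
Optimal diet: forb seeds, large seeds — 2 of 4 types.

2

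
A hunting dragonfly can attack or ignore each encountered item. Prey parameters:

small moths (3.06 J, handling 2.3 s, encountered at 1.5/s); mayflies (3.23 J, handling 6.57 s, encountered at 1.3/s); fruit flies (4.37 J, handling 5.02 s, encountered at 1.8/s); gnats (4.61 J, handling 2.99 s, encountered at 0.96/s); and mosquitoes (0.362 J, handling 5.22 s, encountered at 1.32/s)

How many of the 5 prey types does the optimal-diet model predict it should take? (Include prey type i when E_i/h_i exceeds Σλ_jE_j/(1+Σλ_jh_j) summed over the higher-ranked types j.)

2

Profitabilities (E/h, J/s): gnats 1.54, small moths 1.33, fruit flies 0.871, mayflies 0.492, mosquitoes 0.0693. Add prey in this order while the next type's profitability exceeds the intake rate on those already taken.
Rate on top 1: 1.143. small moths: 1.33 > 1.143 → include.
Rate on top 2: 1.232. fruit flies: 0.871 < 1.232 → exclude; stop.
Optimal diet: gnats, small moths — 2 of 5 types.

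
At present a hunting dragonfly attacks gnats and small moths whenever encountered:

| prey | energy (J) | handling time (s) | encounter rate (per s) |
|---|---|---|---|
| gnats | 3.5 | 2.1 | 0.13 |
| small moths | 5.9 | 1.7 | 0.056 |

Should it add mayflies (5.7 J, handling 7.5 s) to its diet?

On gnats and small moths alone, R = ΣλE/(1+Σλh) = 0.7854/1.368 = 0.574 J/s.
Profitability of mayflies: 5.7/7.5 = 0.76 J/s.
0.76 > 0.574, so adding mayflies raises the average — include it.

Yes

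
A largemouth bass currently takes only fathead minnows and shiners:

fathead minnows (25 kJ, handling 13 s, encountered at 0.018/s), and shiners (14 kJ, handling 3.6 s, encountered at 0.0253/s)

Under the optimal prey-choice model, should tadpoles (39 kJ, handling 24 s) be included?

Intake rate on the current diet: R = (0.018×25 + 0.0253×14) / (1 + 0.018×13 + 0.0253×3.6) = 0.8042/1.325 = 0.6069 kJ/s.
Profitability of tadpoles: 39/24 = 1.625 kJ/s.
Since 1.625 > R, including tadpoles increases the long-run rate.

Yes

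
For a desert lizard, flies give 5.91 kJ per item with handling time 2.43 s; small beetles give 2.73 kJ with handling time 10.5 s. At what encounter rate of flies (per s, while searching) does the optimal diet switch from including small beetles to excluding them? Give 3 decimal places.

0.049 per s

At the threshold, the rate on flies alone equals the profitability of small beetles: λ·5.91/(1 + λ·2.43) = 2.73/10.5 = 0.26.
Rearranging, λ(5.91 − 0.26×2.43) = 0.26, so λ = 0.26/5.278 = 0.04926 per s.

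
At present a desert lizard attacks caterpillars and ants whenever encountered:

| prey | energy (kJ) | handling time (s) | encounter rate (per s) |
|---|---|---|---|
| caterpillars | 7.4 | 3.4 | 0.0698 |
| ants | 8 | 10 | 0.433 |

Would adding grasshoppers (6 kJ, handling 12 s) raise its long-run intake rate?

No

Intake rate on the current diet: R = (0.0698×7.4 + 0.433×8) / (1 + 0.0698×3.4 + 0.433×10) = 3.981/5.567 = 0.715 kJ/s.
grasshoppers: E/h = 6/12 = 0.5 kJ/s.
Since 0.5 < R, time spent handling grasshoppers is better spent searching.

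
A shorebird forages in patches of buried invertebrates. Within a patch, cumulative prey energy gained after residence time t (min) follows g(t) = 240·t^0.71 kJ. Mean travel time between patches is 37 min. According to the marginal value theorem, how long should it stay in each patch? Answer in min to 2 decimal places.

By the marginal value theorem, leave when the instantaneous gain rate g'(t) equals the habitat-wide average g(t)/(T + t).
g'(t) = 0.71·240·t^-0.29. Setting 0.71·240·t^-0.29 = 240·t^0.71/(37+t) gives 0.71(37+t) = t, so 0.29·t = 0.71×37.
t* = 0.71×37/0.29 = 90.59 min.

90.59 min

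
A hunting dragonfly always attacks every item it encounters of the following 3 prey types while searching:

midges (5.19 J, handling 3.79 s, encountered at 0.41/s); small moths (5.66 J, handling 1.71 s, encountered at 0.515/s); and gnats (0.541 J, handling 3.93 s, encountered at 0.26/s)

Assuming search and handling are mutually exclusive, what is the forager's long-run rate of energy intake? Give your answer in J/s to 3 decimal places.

R = (0.41×5.19 + 0.515×5.66 + 0.26×0.541) / (1 + 0.41×3.79 + 0.515×1.71 + 0.26×3.93) = 5.183/4.456 = 1.163 J/s.

1.163 J/s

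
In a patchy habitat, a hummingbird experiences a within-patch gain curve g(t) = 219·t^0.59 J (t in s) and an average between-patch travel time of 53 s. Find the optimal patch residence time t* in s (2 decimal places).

By the marginal value theorem, leave when the instantaneous gain rate g'(t) equals the habitat-wide average g(t)/(T + t).
g'(t) = 0.59·219·t^-0.41. Setting 0.59·219·t^-0.41 = 219·t^0.59/(53+t) gives 0.59(53+t) = t, so 0.41·t = 0.59×53.
t* = 0.59×53/0.41 = 76.27 s.

76.27 s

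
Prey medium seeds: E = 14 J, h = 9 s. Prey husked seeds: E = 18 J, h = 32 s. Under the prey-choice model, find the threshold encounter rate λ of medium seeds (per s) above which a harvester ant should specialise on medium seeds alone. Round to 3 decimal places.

Drop husked seeds once their profitability E₂/h₂ falls below the rate achievable on medium seeds alone: E₂/h₂ = λE₁/(1 + λh₁).
Solve for λ: λE₁h₂ = E₂(1 + λh₁) → λ(E₁h₂ − E₂h₁) = E₂ → λ = E₂/(E₁h₂ − E₂h₁).
λ = 18/(14×32 − 18×9) = 18/286 = 0.06294 per s.

0.063 per s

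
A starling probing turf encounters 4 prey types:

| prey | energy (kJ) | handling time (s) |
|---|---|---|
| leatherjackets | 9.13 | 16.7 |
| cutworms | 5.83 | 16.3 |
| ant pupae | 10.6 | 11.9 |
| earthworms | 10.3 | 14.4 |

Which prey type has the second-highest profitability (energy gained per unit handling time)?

earthworms

In descending order of E/h:
ant pupae: 10.6/11.9 = 0.891 kJ/s
earthworms: 10.3/14.4 = 0.715 kJ/s
leatherjackets: 9.13/16.7 = 0.547 kJ/s
cutworms: 5.83/16.3 = 0.358 kJ/s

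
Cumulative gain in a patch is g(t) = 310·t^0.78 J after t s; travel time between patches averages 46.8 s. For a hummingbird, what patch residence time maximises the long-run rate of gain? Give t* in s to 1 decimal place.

Maximise g(t)/(T+t): set derivative to zero → g'(t)(T+t) = g(t).
g'(t) = 0.78·310·t^-0.22. Setting 0.78·310·t^-0.22 = 310·t^0.78/(46.8+t) gives 0.78(46.8+t) = t, so 0.22·t = 0.78×46.8.
t* = 0.78×46.8/0.22 = 165.9 s.

165.9 s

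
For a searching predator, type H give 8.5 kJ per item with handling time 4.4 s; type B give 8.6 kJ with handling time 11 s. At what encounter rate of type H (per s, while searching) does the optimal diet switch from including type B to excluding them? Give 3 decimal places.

Drop type B once their profitability E₂/h₂ falls below the rate achievable on type H alone: E₂/h₂ = λE₁/(1 + λh₁).
Solve for λ: λE₁h₂ = E₂(1 + λh₁) → λ(E₁h₂ − E₂h₁) = E₂ → λ = E₂/(E₁h₂ − E₂h₁).
λ = 8.6/(8.5×11 − 8.6×4.4) = 8.6/55.66 = 0.1545 per s.

0.155 per s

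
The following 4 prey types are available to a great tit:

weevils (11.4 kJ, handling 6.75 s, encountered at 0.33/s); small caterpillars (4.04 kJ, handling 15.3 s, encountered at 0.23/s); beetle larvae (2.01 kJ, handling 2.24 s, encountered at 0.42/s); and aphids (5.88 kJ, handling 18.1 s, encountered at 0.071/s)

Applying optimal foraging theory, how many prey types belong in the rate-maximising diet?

Rank by E/h (kJ/s): weevils 1.69, beetle larvae 0.897, aphids 0.325, small caterpillars 0.264. Include each in turn until the next type's E/h falls below the running intake rate.
Rate on top 1: 1.166. beetle larvae: 0.897 < 1.166 → exclude; stop.
Optimal diet: weevils — 1 of 4 types.

1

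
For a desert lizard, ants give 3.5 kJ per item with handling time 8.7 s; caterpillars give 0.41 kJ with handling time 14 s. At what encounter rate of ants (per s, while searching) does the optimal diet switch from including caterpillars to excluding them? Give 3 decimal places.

0.009 per s

At the threshold, the rate on ants alone equals the profitability of caterpillars: λ·3.5/(1 + λ·8.7) = 0.41/14 = 0.02929.
Rearranging, λ(3.5 − 0.02929×8.7) = 0.02929, so λ = 0.02929/3.245 = 0.009024 per s.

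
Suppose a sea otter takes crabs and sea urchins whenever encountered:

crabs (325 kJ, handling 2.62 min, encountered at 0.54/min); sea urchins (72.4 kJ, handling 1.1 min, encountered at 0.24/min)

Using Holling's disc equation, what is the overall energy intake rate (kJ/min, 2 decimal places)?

R = (0.54×325 + 0.24×72.4) / (1 + 0.54×2.62 + 0.24×1.1) = 192.9/2.679 = 72 kJ/min.

72.00 kJ/min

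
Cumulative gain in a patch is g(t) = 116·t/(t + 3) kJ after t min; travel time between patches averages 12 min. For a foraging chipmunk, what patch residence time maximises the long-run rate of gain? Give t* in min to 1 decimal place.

By the marginal value theorem, leave when the instantaneous gain rate g'(t) equals the habitat-wide average g(t)/(T + t).
g'(t) = 116·3/(t + 3)². Setting 116·3/(t+3)² = 116t/[(t+3)(12+t)] gives 3(12+t) = t(t+3), so t² = 3×12 = 36.
t* = √36 = 6 min.

6.0 min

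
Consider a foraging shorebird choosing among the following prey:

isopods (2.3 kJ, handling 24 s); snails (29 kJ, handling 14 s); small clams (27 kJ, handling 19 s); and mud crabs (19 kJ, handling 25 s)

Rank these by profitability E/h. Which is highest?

snails

In descending order of E/h:
snails: 29/14 = 2.07 kJ/s
small clams: 27/19 = 1.42 kJ/s
mud crabs: 19/25 = 0.76 kJ/s
isopods: 2.3/24 = 0.0958 kJ/s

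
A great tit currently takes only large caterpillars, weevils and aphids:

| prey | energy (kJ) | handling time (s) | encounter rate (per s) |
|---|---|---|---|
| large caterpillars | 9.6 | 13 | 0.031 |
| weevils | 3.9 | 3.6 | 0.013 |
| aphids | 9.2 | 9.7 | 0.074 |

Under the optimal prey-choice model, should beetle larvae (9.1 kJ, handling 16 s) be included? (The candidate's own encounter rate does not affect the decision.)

Yes

Current rate: (0.031×9.6 + 0.013×3.9 + 0.074×9.2)/(1 + 0.031×13 + 0.013×3.6 + 0.074×9.7) = 0.4748 kJ/s.
Profitability of beetle larvae: 9.1/16 = 0.5687 kJ/s.
Since 0.5687 > R, including beetle larvae increases the long-run rate.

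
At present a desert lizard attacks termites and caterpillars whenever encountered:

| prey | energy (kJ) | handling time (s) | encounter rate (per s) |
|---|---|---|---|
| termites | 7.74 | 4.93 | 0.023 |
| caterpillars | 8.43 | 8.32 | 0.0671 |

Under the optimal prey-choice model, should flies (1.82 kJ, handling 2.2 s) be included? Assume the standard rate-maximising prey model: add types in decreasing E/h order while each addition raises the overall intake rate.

Intake rate on the current diet: R = (0.023×7.74 + 0.0671×8.43) / (1 + 0.023×4.93 + 0.0671×8.32) = 0.7437/1.672 = 0.4449 kJ/s.
flies: E/h = 1.82/2.2 = 0.8273 kJ/s.
Since 0.8273 > R, including flies increases the long-run rate.

Yes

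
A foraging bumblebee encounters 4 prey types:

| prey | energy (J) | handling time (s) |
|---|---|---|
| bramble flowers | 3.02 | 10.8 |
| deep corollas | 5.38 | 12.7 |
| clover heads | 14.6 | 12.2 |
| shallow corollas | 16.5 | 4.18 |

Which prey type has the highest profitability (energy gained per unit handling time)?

shallow corollas

In descending order of E/h:
shallow corollas: 16.5/4.18 = 3.95 J/s
clover heads: 14.6/12.2 = 1.2 J/s
deep corollas: 5.38/12.7 = 0.424 J/s
bramble flowers: 3.02/10.8 = 0.28 J/s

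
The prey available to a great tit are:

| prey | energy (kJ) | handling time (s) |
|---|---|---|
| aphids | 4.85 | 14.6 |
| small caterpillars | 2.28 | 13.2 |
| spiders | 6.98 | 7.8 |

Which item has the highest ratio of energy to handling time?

In descending order of E/h:
spiders: 6.98/7.8 = 0.895 kJ/s
aphids: 4.85/14.6 = 0.332 kJ/s
small caterpillars: 2.28/13.2 = 0.173 kJ/s

spiders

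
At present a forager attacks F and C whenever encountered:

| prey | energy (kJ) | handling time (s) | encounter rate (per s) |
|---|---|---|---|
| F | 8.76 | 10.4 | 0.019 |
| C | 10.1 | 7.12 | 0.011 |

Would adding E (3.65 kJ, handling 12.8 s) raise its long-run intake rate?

Intake rate on the current diet: R = (0.019×8.76 + 0.011×10.1) / (1 + 0.019×10.4 + 0.011×7.12) = 0.2775/1.276 = 0.2175 kJ/s.
E: E/h = 3.65/12.8 = 0.2852 kJ/s.
Since 0.2852 > R, including E increases the long-run rate.

Yes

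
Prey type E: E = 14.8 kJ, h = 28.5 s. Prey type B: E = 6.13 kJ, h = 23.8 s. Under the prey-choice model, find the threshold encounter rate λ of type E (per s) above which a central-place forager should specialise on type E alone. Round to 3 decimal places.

Drop type B once their profitability E₂/h₂ falls below the rate achievable on type E alone: E₂/h₂ = λE₁/(1 + λh₁).
Solve for λ: λE₁h₂ = E₂(1 + λh₁) → λ(E₁h₂ − E₂h₁) = E₂ → λ = E₂/(E₁h₂ − E₂h₁).
λ = 6.13/(14.8×23.8 − 6.13×28.5) = 6.13/177.5 = 0.03453 per s.

0.035 per s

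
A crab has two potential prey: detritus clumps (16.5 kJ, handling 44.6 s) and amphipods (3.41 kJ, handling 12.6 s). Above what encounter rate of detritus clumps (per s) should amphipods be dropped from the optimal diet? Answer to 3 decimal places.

0.061 per s

The zero-one rule: include amphipods iff E₂/h₂ > λE₁/(1+λh₁). Equality gives the switch point.
λE₁h₂ = E₂ + λE₂h₁ ⇒ λ = E₂/(E₁h₂ − E₂h₁) = 3.41/(207.9 − 152.1) = 0.0611 per s.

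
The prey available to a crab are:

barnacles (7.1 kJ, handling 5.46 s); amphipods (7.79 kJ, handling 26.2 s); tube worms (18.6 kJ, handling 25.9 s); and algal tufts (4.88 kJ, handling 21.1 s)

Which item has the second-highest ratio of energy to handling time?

tube worms

In descending order of E/h:
barnacles: 7.1/5.46 = 1.3 kJ/s
tube worms: 18.6/25.9 = 0.718 kJ/s
amphipods: 7.79/26.2 = 0.297 kJ/s
algal tufts: 4.88/21.1 = 0.231 kJ/s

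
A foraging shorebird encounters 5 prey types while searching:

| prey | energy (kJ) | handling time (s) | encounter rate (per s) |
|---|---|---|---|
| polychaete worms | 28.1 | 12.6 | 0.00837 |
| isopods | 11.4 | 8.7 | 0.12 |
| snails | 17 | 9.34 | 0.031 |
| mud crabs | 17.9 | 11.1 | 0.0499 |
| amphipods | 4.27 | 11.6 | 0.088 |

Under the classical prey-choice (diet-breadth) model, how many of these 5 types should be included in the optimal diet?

E/h in descending order: polychaete worms 2.23, snails 1.82, mud crabs 1.61, isopods 1.31, amphipods 0.368 kJ/s. The optimal diet is the largest prefix of this list for which every included type satisfies E_i/h_i > R on the types above it.
Rate on top 1: 0.2128. snails: 1.82 > 0.2128 → include.
Rate on top 2: 0.5464. mud crabs: 1.61 > 0.5464 → include.
Rate on top 3: 0.8494. isopods: 1.31 > 0.8494 → include.
Rate on top 4: 1.01. amphipods: 0.368 < 1.01 → exclude; stop.
Optimal diet: polychaete worms, snails, mud crabs, isopods — 4 of 5 types.

4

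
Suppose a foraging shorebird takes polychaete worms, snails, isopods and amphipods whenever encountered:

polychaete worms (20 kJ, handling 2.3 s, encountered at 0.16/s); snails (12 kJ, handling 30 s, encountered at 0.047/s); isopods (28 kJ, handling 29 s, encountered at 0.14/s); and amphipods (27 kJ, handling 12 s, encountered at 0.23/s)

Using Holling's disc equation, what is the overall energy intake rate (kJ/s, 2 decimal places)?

1.45 kJ/s

R = (0.16×20 + 0.047×12 + 0.14×28 + 0.23×27) / (1 + 0.16×2.3 + 0.047×30 + 0.14×29 + 0.23×12) = 13.89/9.598 = 1.448 kJ/s.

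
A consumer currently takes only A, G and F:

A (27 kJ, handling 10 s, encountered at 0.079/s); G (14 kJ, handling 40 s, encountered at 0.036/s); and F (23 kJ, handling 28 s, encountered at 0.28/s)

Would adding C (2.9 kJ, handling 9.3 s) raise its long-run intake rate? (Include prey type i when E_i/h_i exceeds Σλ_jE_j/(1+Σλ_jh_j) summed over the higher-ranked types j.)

No

On A, G and F alone, R = ΣλE/(1+Σλh) = 9.077/11.07 = 0.82 kJ/s.
Profitability of C: 2.9/9.3 = 0.3118 kJ/s.
Since 0.3118 < R, time spent handling C is better spent searching.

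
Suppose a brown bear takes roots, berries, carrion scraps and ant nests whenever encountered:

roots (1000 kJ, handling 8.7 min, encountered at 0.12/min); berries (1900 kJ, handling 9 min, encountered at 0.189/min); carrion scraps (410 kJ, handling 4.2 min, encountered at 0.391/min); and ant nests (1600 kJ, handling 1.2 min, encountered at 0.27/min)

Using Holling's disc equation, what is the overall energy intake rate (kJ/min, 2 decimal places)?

187.60 kJ/min

Energy encountered per unit search time: 0.12×1000 + 0.189×1900 + 0.391×410 + 0.27×1600 = 1071 kJ/min.
Handling time per unit search time: 0.12×8.7 + 0.189×9 + 0.391×4.2 + 0.27×1.2 = 4.711.
Rate = 1071/(1 + 4.711) = 187.6 kJ/min.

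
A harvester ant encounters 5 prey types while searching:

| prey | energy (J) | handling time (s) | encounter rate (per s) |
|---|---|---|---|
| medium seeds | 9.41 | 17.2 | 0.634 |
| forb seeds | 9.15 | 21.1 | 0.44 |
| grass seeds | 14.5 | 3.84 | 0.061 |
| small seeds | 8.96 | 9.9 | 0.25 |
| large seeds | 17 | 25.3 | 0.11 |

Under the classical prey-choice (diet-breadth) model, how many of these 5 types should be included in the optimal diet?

2

Profitabilities (E/h, J/s): grass seeds 3.78, small seeds 0.905, large seeds 0.672, medium seeds 0.547, forb seeds 0.434. Add prey in this order while the next type's profitability exceeds the intake rate on those already taken.
Rate on top 1: 0.7166. small seeds: 0.905 > 0.7166 → include.
Rate on top 2: 0.8424. large seeds: 0.672 < 0.8424 → exclude; stop.
Optimal diet: grass seeds, small seeds — 2 of 5 types.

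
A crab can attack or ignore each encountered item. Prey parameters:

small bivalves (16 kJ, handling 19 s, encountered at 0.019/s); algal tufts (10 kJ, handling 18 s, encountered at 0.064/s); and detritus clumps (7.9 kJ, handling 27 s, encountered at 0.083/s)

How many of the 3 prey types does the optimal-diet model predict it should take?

2

Profitabilities (E/h, kJ/s): small bivalves 0.842, algal tufts 0.556, detritus clumps 0.293. Add prey in this order while the next type's profitability exceeds the intake rate on those already taken.
Rate on top 1: 0.2234. algal tufts: 0.556 > 0.2234 → include.
Rate on top 2: 0.3756. detritus clumps: 0.293 < 0.3756 → exclude; stop.
Optimal diet: small bivalves, algal tufts — 2 of 3 types.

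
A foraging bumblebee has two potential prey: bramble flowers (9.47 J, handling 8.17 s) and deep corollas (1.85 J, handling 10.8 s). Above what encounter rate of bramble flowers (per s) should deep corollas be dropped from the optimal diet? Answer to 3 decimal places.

At the threshold, the rate on bramble flowers alone equals the profitability of deep corollas: λ·9.47/(1 + λ·8.17) = 1.85/10.8 = 0.1713.
Rearranging, λ(9.47 − 0.1713×8.17) = 0.1713, so λ = 0.1713/8.071 = 0.02122 per s.

0.021 per s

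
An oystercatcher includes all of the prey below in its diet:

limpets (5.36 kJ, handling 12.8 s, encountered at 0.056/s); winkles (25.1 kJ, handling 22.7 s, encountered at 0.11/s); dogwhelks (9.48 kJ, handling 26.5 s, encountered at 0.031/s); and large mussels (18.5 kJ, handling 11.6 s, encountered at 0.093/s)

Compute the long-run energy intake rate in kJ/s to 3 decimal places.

0.830 kJ/s

R = Σλ_iE_i / (1 + Σλ_ih_i)
Numerator: 0.056×5.36 + 0.11×25.1 + 0.031×9.48 + 0.093×18.5 = 5.076
Denominator: 1 + 0.056×12.8 + 0.11×22.7 + 0.031×26.5 + 0.093×11.6 = 6.114
R = 5.076/6.114 = 0.8301 kJ/s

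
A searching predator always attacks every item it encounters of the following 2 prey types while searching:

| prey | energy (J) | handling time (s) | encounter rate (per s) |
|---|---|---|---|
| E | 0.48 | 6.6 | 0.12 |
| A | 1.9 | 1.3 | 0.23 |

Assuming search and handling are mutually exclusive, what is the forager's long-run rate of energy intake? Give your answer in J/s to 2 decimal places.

0.24 J/s

R = (0.12×0.48 + 0.23×1.9) / (1 + 0.12×6.6 + 0.23×1.3) = 0.4946/2.091 = 0.2365 J/s.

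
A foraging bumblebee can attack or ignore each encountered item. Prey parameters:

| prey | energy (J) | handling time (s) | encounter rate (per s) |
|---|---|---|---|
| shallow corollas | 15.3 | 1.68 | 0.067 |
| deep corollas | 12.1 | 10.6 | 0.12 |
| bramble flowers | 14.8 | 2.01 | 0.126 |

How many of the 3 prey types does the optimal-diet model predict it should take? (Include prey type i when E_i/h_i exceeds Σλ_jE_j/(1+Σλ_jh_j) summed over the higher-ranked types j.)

Profitabilities (E/h, J/s): shallow corollas 9.11, bramble flowers 7.36, deep corollas 1.14. Add prey in this order while the next type's profitability exceeds the intake rate on those already taken.
Rate on top 1: 0.9214. bramble flowers: 7.36 > 0.9214 → include.
Rate on top 2: 2.116. deep corollas: 1.14 < 2.116 → exclude; stop.
Optimal diet: shallow corollas, bramble flowers — 2 of 3 types.

2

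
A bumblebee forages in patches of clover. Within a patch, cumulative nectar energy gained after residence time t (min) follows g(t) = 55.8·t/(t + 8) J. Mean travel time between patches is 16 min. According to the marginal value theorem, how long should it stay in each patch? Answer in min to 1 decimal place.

11.3 min

By the marginal value theorem, leave when the instantaneous gain rate g'(t) equals the habitat-wide average g(t)/(T + t).
g'(t) = 55.8·8/(t + 8)². Setting 55.8·8/(t+8)² = 55.8t/[(t+8)(16+t)] gives 8(16+t) = t(t+8), so t² = 8×16 = 128.
t* = √128 = 11.31 min.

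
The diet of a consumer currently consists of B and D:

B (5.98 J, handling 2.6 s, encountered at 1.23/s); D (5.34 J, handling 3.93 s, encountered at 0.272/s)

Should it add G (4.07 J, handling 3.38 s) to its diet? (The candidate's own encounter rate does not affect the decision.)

No

Intake rate on the current diet: R = (1.23×5.98 + 0.272×5.34) / (1 + 1.23×2.6 + 0.272×3.93) = 8.808/5.267 = 1.672 J/s.
Profitability of G: 4.07/3.38 = 1.204 J/s.
Since 1.204 < R, time spent handling G is better spent searching.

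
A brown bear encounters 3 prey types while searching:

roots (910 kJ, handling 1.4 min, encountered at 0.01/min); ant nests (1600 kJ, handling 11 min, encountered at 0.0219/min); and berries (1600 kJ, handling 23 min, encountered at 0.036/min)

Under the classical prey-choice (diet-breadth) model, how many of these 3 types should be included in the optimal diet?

Profitabilities (E/h, kJ/min): roots 650, ant nests 145, berries 69.6. Add prey in this order while the next type's profitability exceeds the intake rate on those already taken.
Rate on top 1: 8.974. ant nests: 145 > 8.974 → include.
Rate on top 2: 35.17. berries: 69.6 > 35.17 → include.
Optimal diet: roots, ant nests, berries — 3 of 3 types.

3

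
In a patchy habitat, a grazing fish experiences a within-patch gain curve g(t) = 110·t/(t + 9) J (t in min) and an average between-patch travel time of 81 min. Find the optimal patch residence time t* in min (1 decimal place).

27.0 min

Maximise g(t)/(T+t): set derivative to zero → g'(t)(T+t) = g(t).
g'(t) = 110·9/(t + 9)². Setting 110·9/(t+9)² = 110t/[(t+9)(81+t)] gives 9(81+t) = t(t+9), so t² = 9×81 = 729.
t* = √729 = 27 min.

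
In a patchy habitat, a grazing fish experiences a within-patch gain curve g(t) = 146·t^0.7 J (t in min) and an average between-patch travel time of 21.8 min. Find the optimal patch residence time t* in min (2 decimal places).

50.87 min

By the marginal value theorem, leave when the instantaneous gain rate g'(t) equals the habitat-wide average g(t)/(T + t).
g'(t) = 0.7·146·t^-0.3. Setting 0.7·146·t^-0.3 = 146·t^0.7/(21.8+t) gives 0.7(21.8+t) = t, so 0.30·t = 0.7×21.8.
t* = 0.7×21.8/0.30 = 50.87 min.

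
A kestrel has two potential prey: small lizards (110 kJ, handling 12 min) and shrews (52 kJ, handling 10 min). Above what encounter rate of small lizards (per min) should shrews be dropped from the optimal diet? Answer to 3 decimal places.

0.109 per min

The zero-one rule: include shrews iff E₂/h₂ > λE₁/(1+λh₁). Equality gives the switch point.
λE₁h₂ = E₂ + λE₂h₁ ⇒ λ = E₂/(E₁h₂ − E₂h₁) = 52/(1100 − 624) = 0.1092 per min.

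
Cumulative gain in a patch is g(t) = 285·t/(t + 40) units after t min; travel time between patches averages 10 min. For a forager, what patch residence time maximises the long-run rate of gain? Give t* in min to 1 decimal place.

20.0 min

Optimal t* satisfies g'(t*) = g(t*)/(T + t*).
g'(t) = 285·40/(t + 40)². Setting 285·40/(t+40)² = 285t/[(t+40)(10+t)] gives 40(10+t) = t(t+40), so t² = 40×10 = 400.
t* = √400 = 20 min.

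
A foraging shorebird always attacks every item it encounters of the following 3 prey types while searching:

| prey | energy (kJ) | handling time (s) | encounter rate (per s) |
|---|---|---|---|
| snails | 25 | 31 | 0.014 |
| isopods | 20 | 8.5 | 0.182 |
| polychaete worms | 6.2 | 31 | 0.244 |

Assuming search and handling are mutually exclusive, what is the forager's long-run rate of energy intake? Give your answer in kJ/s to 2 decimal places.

R = Σλ_iE_i / (1 + Σλ_ih_i)
Numerator: 0.014×25 + 0.182×20 + 0.244×6.2 = 5.503
Denominator: 1 + 0.014×31 + 0.182×8.5 + 0.244×31 = 10.54
R = 5.503/10.54 = 0.5218 kJ/s

0.52 kJ/s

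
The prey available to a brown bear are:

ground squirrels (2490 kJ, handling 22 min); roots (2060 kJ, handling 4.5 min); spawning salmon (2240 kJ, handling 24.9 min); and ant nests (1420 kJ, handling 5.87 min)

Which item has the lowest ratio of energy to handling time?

Profitability E/h (kJ/min): ground squirrels = 2490/22 = 113, roots = 2060/4.5 = 458, spawning salmon = 2240/24.9 = 90, ant nests = 1420/5.87 = 242.
Ranked: roots > ant nests > ground squirrels > spawning salmon.

spawning salmon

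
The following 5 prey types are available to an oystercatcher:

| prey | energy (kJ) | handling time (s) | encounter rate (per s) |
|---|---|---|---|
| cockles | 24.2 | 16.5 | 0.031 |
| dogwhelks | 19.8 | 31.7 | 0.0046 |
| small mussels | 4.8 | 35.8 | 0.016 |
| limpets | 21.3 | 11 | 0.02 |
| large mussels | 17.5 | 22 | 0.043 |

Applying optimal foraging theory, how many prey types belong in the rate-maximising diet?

3

Rank by E/h (kJ/s): limpets 1.94, cockles 1.47, large mussels 0.795, dogwhelks 0.625, small mussels 0.134. Include each in turn until the next type's E/h falls below the running intake rate.
Rate on top 1: 0.3492. cockles: 1.47 > 0.3492 → include.
Rate on top 2: 0.6793. large mussels: 0.795 > 0.6793 → include.
Rate on top 3: 0.7203. dogwhelks: 0.625 < 0.7203 → exclude; stop.
Optimal diet: limpets, cockles, large mussels — 3 of 5 types.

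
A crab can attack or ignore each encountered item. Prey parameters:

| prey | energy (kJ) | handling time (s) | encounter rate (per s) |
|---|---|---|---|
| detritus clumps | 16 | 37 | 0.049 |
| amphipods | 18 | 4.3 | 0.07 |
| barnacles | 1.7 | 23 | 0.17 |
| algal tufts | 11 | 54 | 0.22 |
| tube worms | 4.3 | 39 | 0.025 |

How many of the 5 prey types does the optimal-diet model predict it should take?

E/h in descending order: amphipods 4.19, detritus clumps 0.432, algal tufts 0.204, tube worms 0.11, barnacles 0.0739 kJ/s. The optimal diet is the largest prefix of this list for which every included type satisfies E_i/h_i > R on the types above it.
Rate on top 1: 0.9685. detritus clumps: 0.432 < 0.9685 → exclude; stop.
Optimal diet: amphipods — 1 of 5 types.

1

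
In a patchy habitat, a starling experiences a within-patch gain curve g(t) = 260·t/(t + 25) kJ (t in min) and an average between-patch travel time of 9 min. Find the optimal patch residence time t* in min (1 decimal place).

Optimal t* satisfies g'(t*) = g(t*)/(T + t*).
g'(t) = 260·25/(t + 25)². Setting 260·25/(t+25)² = 260t/[(t+25)(9+t)] gives 25(9+t) = t(t+25), so t² = 25×9 = 225.
t* = √225 = 15 min.

15.0 min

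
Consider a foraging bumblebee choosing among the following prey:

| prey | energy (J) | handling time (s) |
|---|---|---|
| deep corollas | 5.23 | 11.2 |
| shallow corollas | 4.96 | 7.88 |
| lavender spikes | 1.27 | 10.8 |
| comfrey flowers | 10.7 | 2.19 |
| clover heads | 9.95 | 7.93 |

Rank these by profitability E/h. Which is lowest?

lavender spikes

In descending order of E/h:
comfrey flowers: 10.7/2.19 = 4.89 J/s
clover heads: 9.95/7.93 = 1.25 J/s
shallow corollas: 4.96/7.88 = 0.629 J/s
deep corollas: 5.23/11.2 = 0.467 J/s
lavender spikes: 1.27/10.8 = 0.118 J/s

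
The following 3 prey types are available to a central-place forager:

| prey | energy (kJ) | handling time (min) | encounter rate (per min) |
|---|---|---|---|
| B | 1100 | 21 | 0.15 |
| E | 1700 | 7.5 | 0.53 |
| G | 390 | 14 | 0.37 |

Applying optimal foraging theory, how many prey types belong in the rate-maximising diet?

E/h in descending order: E 227, B 52.4, G 27.9 kJ/min. The optimal diet is the largest prefix of this list for which every included type satisfies E_i/h_i > R on the types above it.
Rate on top 1: 181.1. B: 52.4 < 181.1 → exclude; stop.
Optimal diet: E — 1 of 3 types.

1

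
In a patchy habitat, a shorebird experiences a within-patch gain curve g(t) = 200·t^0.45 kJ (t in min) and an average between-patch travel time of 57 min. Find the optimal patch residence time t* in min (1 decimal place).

By the marginal value theorem, leave when the instantaneous gain rate g'(t) equals the habitat-wide average g(t)/(T + t).
g'(t) = 0.45·200·t^-0.55. Setting 0.45·200·t^-0.55 = 200·t^0.45/(57+t) gives 0.45(57+t) = t, so 0.55·t = 0.45×57.
t* = 0.45×57/0.55 = 46.64 min.

46.6 min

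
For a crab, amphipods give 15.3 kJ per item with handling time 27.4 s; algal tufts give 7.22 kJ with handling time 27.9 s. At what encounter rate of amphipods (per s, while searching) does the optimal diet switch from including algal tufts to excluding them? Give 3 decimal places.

0.032 per s

The zero-one rule: include algal tufts iff E₂/h₂ > λE₁/(1+λh₁). Equality gives the switch point.
λE₁h₂ = E₂ + λE₂h₁ ⇒ λ = E₂/(E₁h₂ − E₂h₁) = 7.22/(426.9 − 197.8) = 0.03152 per s.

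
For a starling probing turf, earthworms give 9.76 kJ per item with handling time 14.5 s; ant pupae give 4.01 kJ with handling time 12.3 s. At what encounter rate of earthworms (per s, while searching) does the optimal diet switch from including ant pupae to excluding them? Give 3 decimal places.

At the threshold, the rate on earthworms alone equals the profitability of ant pupae: λ·9.76/(1 + λ·14.5) = 4.01/12.3 = 0.326.
Rearranging, λ(9.76 − 0.326×14.5) = 0.326, so λ = 0.326/5.033 = 0.06478 per s.

0.065 per s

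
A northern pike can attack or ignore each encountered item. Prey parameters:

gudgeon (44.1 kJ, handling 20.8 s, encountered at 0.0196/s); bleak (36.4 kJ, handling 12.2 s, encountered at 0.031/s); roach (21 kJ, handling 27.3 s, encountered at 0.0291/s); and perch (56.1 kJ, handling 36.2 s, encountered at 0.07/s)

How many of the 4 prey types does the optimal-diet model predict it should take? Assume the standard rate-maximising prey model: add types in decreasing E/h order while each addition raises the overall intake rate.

Rank by E/h (kJ/s): bleak 2.98, gudgeon 2.12, perch 1.55, roach 0.769. Include each in turn until the next type's E/h falls below the running intake rate.
Rate on top 1: 0.8187. gudgeon: 2.12 > 0.8187 → include.
Rate on top 2: 1.116. perch: 1.55 > 1.116 → include.
Rate on top 3: 1.37. roach: 0.769 < 1.37 → exclude; stop.
Optimal diet: bleak, gudgeon, perch — 3 of 4 types.

3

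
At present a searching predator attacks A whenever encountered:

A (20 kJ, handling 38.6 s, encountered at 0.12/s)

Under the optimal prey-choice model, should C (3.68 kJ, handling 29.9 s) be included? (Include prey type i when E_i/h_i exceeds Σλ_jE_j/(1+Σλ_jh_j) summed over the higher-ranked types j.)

No

On A alone, R = ΣλE/(1+Σλh) = 2.4/5.632 = 0.4261 kJ/s.
C: E/h = 3.68/29.9 = 0.1231 kJ/s.
0.1231 < 0.4261, so adding C would lower the average — exclude it.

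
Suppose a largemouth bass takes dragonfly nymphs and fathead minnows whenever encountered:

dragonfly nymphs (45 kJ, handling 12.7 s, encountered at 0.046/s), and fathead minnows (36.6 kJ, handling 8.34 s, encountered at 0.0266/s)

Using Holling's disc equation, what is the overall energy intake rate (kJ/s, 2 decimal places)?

Energy encountered per unit search time: 0.046×45 + 0.0266×36.6 = 3.044 kJ/s.
Handling time per unit search time: 0.046×12.7 + 0.0266×8.34 = 0.806.
Rate = 3.044/(1 + 0.806) = 1.685 kJ/s.

1.69 kJ/s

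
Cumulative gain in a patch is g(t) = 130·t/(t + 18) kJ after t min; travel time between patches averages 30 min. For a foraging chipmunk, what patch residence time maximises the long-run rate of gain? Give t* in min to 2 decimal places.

23.24 min

Optimal t* satisfies g'(t*) = g(t*)/(T + t*).
g'(t) = 130·18/(t + 18)². Setting 130·18/(t+18)² = 130t/[(t+18)(30+t)] gives 18(30+t) = t(t+18), so t² = 18×30 = 540.
t* = √540 = 23.24 min.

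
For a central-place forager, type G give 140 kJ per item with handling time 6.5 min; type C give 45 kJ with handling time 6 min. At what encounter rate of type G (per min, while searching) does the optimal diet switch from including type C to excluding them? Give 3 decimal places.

Drop type C once their profitability E₂/h₂ falls below the rate achievable on type G alone: E₂/h₂ = λE₁/(1 + λh₁).
Solve for λ: λE₁h₂ = E₂(1 + λh₁) → λ(E₁h₂ − E₂h₁) = E₂ → λ = E₂/(E₁h₂ − E₂h₁).
λ = 45/(140×6 − 45×6.5) = 45/547.5 = 0.08219 per min.

0.082 per min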